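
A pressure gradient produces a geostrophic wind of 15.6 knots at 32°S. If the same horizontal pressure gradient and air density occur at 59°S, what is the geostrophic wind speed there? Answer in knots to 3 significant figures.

With the same pressure gradient and density, V_g ∝ 1/f ∝ 1/sin φ.
V₂ = V₁ · sin φ₁ / sin φ₂ = 15.6 × sin 32° / sin 59°
V₂ = 15.6 × 0.5299/0.8572 = 9.64 knots

9.64 knots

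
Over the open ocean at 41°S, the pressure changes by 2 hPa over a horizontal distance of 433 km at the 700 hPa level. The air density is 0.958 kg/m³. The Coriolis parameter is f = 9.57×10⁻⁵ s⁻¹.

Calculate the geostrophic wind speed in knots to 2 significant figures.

9.8 knots

Pressure gradient: |∂P/∂n| = 200 Pa / 433000 m = 4.62×10⁻⁴ Pa/m
Geostrophic balance (pressure-gradient force = Coriolis force):
V_g = (1/(fρ)) |∂P/∂n| = 4.62×10⁻⁴ / (9.57×10⁻⁵ × 0.958) = 5.04 m/s
Converting: 5.04 m/s × 1.944 = 9.8 knots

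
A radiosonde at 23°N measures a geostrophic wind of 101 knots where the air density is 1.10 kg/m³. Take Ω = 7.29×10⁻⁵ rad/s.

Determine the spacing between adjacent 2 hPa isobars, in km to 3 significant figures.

61.4 km

Coriolis parameter at 23°N:
f = 2Ω sin φ = 2 × 7.29×10⁻⁵ × sin 23° = 5.70×10⁻⁵ s⁻¹
Wind speed in SI: 101 knots = 52.0 m/s
Geostrophic balance rearranged: |∂P/∂n| = f ρ V_g
|∂P/∂n| = 5.70×10⁻⁵ × 1.10 × 52.0 = 3.26×10⁻³ Pa/m
Isobar spacing: Δn = ΔP/|∂P/∂n| = 200 Pa / 3.26×10⁻³ Pa/m = 61425 m ≈ 61.4 km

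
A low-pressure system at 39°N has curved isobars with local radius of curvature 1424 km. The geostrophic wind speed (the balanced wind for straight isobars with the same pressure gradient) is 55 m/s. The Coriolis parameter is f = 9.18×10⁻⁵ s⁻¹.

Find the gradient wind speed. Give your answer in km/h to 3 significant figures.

150 km/h

Around a low, centrifugal force acts outward with Coriolis, so pressure-gradient force balances both:
(1/ρ)|∂P/∂n| = fV + V²/R  →  V² + fR·V − fR·V_g = 0
With fR = 9.18×10⁻⁵ × 1424×10³ m = 131 m/s:
V = [−fR + √((fR)² + 4 fR V_g)]/2 = [−131 + √(131² + 4×131×55)]/2 = 41.7 m/s
Subgeostrophic (V < V_g = 55 m/s), as expected around a low.
Converting: 41.7 m/s × 3.6 = 150 km/h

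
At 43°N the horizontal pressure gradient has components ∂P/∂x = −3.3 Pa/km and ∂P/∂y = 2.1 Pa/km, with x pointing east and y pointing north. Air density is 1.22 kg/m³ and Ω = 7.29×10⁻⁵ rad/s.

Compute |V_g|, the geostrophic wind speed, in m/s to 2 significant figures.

Coriolis parameter at 43°N:
f = 2Ω sin φ = 2 × 7.29×10⁻⁵ × sin 43° = 9.94×10⁻⁵ s⁻¹
Component geostrophic relations (x east, y north):
u_g = −(1/(fρ)) ∂P/∂y,  v_g = (1/(fρ)) ∂P/∂x
u_g = −(2.1×10⁻³)/(9.94×10⁻⁵ × 1.22) = −17.3 m/s;  v_g = (−3.3×10⁻³)/(9.94×10⁻⁵ × 1.22) = −27.2 m/s
|V_g| = √(u_g² + v_g²) = 32.2 m/s

32 m/s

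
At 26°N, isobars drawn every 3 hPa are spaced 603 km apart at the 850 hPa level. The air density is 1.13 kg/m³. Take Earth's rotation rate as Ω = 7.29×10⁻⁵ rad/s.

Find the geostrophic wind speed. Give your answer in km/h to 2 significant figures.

25 km/h

Coriolis parameter at 26°N:
f = 2Ω sin φ = 2 × 7.29×10⁻⁵ × sin 26° = 6.39×10⁻⁵ s⁻¹
Pressure gradient: |∂P/∂n| = 300 Pa / 603000 m = 4.98×10⁻⁴ Pa/m
Geostrophic balance (pressure-gradient force = Coriolis force):
V_g = (1/(fρ)) |∂P/∂n| = 4.98×10⁻⁴ / (6.39×10⁻⁵ × 1.13) = 6.89 m/s
Converting: 6.89 m/s × 3.6 = 25 km/h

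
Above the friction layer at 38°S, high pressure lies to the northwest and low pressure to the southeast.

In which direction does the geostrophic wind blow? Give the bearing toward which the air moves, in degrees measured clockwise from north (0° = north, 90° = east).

The pressure-gradient force points toward the southeast (bearing 135°).
Geostrophic balance: in the Southern Hemisphere the Coriolis force deflects motion to the left, so the geostrophic wind blows 90° to the left of the pressure-gradient force (low pressure on the right).
Rotating 135° by 90° counterclockwise gives 045° — the wind blows toward the northeast.

045°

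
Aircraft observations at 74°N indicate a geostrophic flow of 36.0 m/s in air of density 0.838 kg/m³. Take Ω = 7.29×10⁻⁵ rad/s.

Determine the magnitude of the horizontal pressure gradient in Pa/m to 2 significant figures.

4.2×10⁻³ Pa/m

Coriolis parameter at 74°N:
f = 2Ω sin φ = 2 × 7.29×10⁻⁵ × sin 74° = 1.40×10⁻⁴ s⁻¹
Geostrophic balance rearranged: |∂P/∂n| = f ρ V_g
|∂P/∂n| = 1.40×10⁻⁴ × 0.838 × 36.0 = 4.23×10⁻³ Pa/m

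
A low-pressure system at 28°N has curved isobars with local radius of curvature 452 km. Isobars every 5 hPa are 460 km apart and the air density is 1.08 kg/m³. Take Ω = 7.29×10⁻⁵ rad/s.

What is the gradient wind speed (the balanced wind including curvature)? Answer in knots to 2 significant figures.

Coriolis parameter at 28°N:
f = 2Ω sin φ = 2 × 7.29×10⁻⁵ × sin 28° = 6.84×10⁻⁵ s⁻¹
Pressure gradient: |∂P/∂n| = 500 Pa / 460000 m = 1.09×10⁻³ Pa/m
Geostrophic speed: V_g = |∂P/∂n|/(fρ) = 1.09×10⁻³/(6.84×10⁻⁵ × 1.08) = 14.7 m/s
Around a low, centrifugal force acts outward with Coriolis, so pressure-gradient force balances both:
(1/ρ)|∂P/∂n| = fV + V²/R  →  V² + fR·V − fR·V_g = 0
With fR = 6.84×10⁻⁵ × 452×10³ m = 30.9 m/s:
V = [−fR + √((fR)² + 4 fR V_g)]/2 = [−30.9 + √(30.9² + 4×30.9×14.7)]/2 = 10.9 m/s
Subgeostrophic (V < V_g = 14.7 m/s), as expected around a low.
Converting: 10.9 m/s × 1.944 = 21 knots

21 knots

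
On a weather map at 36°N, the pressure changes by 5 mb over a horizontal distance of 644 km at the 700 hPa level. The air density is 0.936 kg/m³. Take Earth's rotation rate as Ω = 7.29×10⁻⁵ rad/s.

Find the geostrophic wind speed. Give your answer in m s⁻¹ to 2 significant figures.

Coriolis parameter at 36°N:
f = 2Ω sin φ = 2 × 7.29×10⁻⁵ × sin 36° = 8.57×10⁻⁵ s⁻¹
Pressure gradient: |∂P/∂n| = 500 Pa / 644000 m = 7.76×10⁻⁴ Pa/m
Geostrophic balance (pressure-gradient force = Coriolis force):
V_g = (1/(fρ)) |∂P/∂n| = 7.76×10⁻⁴ / (8.57×10⁻⁵ × 0.936) = 9.68 m/s

9.7 m s⁻¹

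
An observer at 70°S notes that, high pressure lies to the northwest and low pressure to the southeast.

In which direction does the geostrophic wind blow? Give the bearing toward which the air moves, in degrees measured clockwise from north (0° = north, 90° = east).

The pressure-gradient force points toward the southeast (bearing 135°).
Geostrophic balance: in the Southern Hemisphere the Coriolis force deflects motion to the left, so the geostrophic wind blows 90° to the left of the pressure-gradient force (low pressure on the right).
Rotating 135° by 90° counterclockwise gives 045° — the wind blows toward the northeast.

045°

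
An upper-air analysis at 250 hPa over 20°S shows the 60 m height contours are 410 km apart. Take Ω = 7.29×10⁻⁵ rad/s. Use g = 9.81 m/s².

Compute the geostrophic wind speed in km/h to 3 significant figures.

Coriolis parameter at 20°S:
f = 2Ω sin φ = 2 × 7.29×10⁻⁵ × sin 20° = 4.99×10⁻⁵ s⁻¹
Height gradient: |∂Z/∂n| = 60 m / 410000 m = 1.46×10⁻⁴
On a pressure surface, geostrophic balance gives V_g = (g/f)|∂Z/∂n|:
V_g = 9.81 × 1.46×10⁻⁴ / 4.99×10⁻⁵ = 28.8 m/s
Converting: 28.8 m/s × 3.6 = 104 km/h

104 km/h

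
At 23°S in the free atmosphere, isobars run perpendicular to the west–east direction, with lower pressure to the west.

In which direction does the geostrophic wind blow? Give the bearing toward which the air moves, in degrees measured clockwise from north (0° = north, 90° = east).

The pressure-gradient force points toward the west (bearing 270°).
Geostrophic balance: in the Southern Hemisphere the Coriolis force deflects motion to the left, so the geostrophic wind blows 90° to the left of the pressure-gradient force (low pressure on the right).
Rotating 270° by 90° counterclockwise gives 180° — the wind blows toward the south.

180°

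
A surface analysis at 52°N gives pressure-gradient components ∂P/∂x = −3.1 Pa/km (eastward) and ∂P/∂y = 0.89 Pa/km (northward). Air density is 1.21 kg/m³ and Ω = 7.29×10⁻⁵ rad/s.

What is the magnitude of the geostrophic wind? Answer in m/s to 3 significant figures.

23.2 m/s

Coriolis parameter at 52°N:
f = 2Ω sin φ = 2 × 7.29×10⁻⁵ × sin 52° = 1.15×10⁻⁴ s⁻¹
Component geostrophic relations (x east, y north):
u_g = −(1/(fρ)) ∂P/∂y,  v_g = (1/(fρ)) ∂P/∂x
u_g = −(0.89×10⁻³)/(1.15×10⁻⁴ × 1.21) = −6.40 m/s;  v_g = (−3.1×10⁻³)/(1.15×10⁻⁴ × 1.21) = −22.3 m/s
|V_g| = √(u_g² + v_g²) = 23.2 m/s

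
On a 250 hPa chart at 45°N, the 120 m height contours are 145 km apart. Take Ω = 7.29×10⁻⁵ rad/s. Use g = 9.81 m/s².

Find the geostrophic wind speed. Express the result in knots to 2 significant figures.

Coriolis parameter at 45°N:
f = 2Ω sin φ = 2 × 7.29×10⁻⁵ × sin 45° = 1.03×10⁻⁴ s⁻¹
Height gradient: |∂Z/∂n| = 120 m / 145000 m = 8.28×10⁻⁴
On a pressure surface, geostrophic balance gives V_g = (g/f)|∂Z/∂n|:
V_g = 9.81 × 8.28×10⁻⁴ / 1.03×10⁻⁴ = 78.7 m/s
Converting: 78.7 m/s × 1.944 = 150 knots

150 knots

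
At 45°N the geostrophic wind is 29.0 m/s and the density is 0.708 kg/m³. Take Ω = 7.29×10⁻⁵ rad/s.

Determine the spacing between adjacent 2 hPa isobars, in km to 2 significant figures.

94 km

Coriolis parameter at 45°N:
f = 2Ω sin φ = 2 × 7.29×10⁻⁵ × sin 45° = 1.03×10⁻⁴ s⁻¹
Geostrophic balance rearranged: |∂P/∂n| = f ρ V_g
|∂P/∂n| = 1.03×10⁻⁴ × 0.708 × 29.0 = 2.12×10⁻³ Pa/m
Isobar spacing: Δn = ΔP/|∂P/∂n| = 200 Pa / 2.12×10⁻³ Pa/m = 94484 m ≈ 94 km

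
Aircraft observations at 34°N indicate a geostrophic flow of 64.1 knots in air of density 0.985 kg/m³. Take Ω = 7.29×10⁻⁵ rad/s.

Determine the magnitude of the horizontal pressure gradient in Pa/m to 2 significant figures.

2.6×10⁻³ Pa/m

Coriolis parameter at 34°N:
f = 2Ω sin φ = 2 × 7.29×10⁻⁵ × sin 34° = 8.15×10⁻⁵ s⁻¹
Wind speed in SI: 64.1 knots = 33.0 m/s
Geostrophic balance rearranged: |∂P/∂n| = f ρ V_g
|∂P/∂n| = 8.15×10⁻⁵ × 0.985 × 33.0 = 2.65×10⁻³ Pa/m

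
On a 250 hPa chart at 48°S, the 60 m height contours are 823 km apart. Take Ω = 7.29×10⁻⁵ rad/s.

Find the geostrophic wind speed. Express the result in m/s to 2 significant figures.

Coriolis parameter at 48°S:
f = 2Ω sin φ = 2 × 7.29×10⁻⁵ × sin 48° = 1.08×10⁻⁴ s⁻¹
Height gradient: |∂Z/∂n| = 60 m / 823000 m = 7.29×10⁻⁵
On a pressure surface, geostrophic balance gives V_g = (g/f)|∂Z/∂n|:
V_g = 9.81 × 7.29×10⁻⁵ / 1.08×10⁻⁴ = 6.60 m/s

6.6 m/s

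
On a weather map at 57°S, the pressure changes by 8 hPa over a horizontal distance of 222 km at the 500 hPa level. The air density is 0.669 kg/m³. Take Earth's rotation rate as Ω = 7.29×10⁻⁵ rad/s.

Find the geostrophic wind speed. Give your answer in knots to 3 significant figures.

Coriolis parameter at 57°S:
f = 2Ω sin φ = 2 × 7.29×10⁻⁵ × sin 57° = 1.22×10⁻⁴ s⁻¹
Pressure gradient: |∂P/∂n| = 800 Pa / 222000 m = 3.60×10⁻³ Pa/m
Geostrophic balance (pressure-gradient force = Coriolis force):
V_g = (1/(fρ)) |∂P/∂n| = 3.60×10⁻³ / (1.22×10⁻⁴ × 0.669) = 44.1 m/s
Converting: 44.1 m/s × 1.944 = 85.6 knots

85.6 knots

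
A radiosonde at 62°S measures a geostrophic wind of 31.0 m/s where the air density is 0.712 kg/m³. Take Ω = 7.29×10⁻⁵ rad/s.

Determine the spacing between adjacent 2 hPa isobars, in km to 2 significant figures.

70 km

Coriolis parameter at 62°S:
f = 2Ω sin φ = 2 × 7.29×10⁻⁵ × sin 62° = 1.29×10⁻⁴ s⁻¹
Geostrophic balance rearranged: |∂P/∂n| = f ρ V_g
|∂P/∂n| = 1.29×10⁻⁴ × 0.712 × 31.0 = 2.84×10⁻³ Pa/m
Isobar spacing: Δn = ΔP/|∂P/∂n| = 200 Pa / 2.84×10⁻³ Pa/m = 70388 m ≈ 70 km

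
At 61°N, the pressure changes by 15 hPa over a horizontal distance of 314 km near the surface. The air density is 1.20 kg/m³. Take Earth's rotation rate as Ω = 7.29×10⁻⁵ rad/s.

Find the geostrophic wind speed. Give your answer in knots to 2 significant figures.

61 knots

Coriolis parameter at 61°N:
f = 2Ω sin φ = 2 × 7.29×10⁻⁵ × sin 61° = 1.28×10⁻⁴ s⁻¹
Pressure gradient: |∂P/∂n| = 1500 Pa / 314000 m = 4.78×10⁻³ Pa/m
Geostrophic balance (pressure-gradient force = Coriolis force):
V_g = (1/(fρ)) |∂P/∂n| = 4.78×10⁻³ / (1.28×10⁻⁴ × 1.20) = 31.2 m/s
Converting: 31.2 m/s × 1.944 = 61 knots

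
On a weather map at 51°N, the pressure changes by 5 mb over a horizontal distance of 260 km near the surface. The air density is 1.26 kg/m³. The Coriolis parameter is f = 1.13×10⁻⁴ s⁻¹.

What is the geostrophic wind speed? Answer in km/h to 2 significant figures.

Pressure gradient: |∂P/∂n| = 500 Pa / 260000 m = 1.92×10⁻³ Pa/m
Geostrophic balance (pressure-gradient force = Coriolis force):
V_g = (1/(fρ)) |∂P/∂n| = 1.92×10⁻³ / (1.13×10⁻⁴ × 1.26) = 13.5 m/s
Converting: 13.5 m/s × 3.6 = 49 km/h

49 km/h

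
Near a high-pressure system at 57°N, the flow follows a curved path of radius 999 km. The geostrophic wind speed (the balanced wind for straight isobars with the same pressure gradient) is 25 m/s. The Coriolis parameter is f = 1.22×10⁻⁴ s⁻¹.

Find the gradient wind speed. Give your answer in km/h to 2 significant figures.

Around a high, pressure-gradient force acts outward with centrifugal, so Coriolis balances both:
fV = (1/ρ)|∂P/∂n| + V²/R  →  V² − fR·V + fR·V_g = 0
With fR = 1.22×10⁻⁴ × 999×10³ m = 122 m/s:
V = [fR − √((fR)² − 4 fR V_g)]/2 = [122 − √(122² − 4×122×25)]/2 = 35.1 m/s
Supergeostrophic (V > V_g = 25 m/s), as expected around a high.
Converting: 35.1 m/s × 3.6 = 130 km/h

130 km/h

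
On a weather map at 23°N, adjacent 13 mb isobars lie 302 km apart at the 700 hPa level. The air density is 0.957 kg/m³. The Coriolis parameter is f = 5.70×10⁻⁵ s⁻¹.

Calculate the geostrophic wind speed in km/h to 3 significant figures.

Pressure gradient: |∂P/∂n| = 1300 Pa / 302000 m = 4.30×10⁻³ Pa/m
Geostrophic balance (pressure-gradient force = Coriolis force):
V_g = (1/(fρ)) |∂P/∂n| = 4.30×10⁻³ / (5.70×10⁻⁵ × 0.957) = 78.9 m/s
Converting: 78.9 m/s × 3.6 = 284 km/h

284 km/h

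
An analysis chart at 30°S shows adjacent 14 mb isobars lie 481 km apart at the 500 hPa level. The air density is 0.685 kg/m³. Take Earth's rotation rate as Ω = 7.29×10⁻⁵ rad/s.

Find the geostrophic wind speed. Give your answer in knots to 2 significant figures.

110 knots

Coriolis parameter at 30°S:
f = 2Ω sin φ = 2 × 7.29×10⁻⁵ × sin 30° = 7.29×10⁻⁵ s⁻¹
Pressure gradient: |∂P/∂n| = 1400 Pa / 481000 m = 2.91×10⁻³ Pa/m
Geostrophic balance (pressure-gradient force = Coriolis force):
V_g = (1/(fρ)) |∂P/∂n| = 2.91×10⁻³ / (7.29×10⁻⁵ × 0.685) = 58.3 m/s
Converting: 58.3 m/s × 1.944 = 110 knots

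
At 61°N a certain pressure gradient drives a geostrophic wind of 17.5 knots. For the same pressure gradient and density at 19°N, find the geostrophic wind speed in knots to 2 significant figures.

47 knots

With the same pressure gradient and density, V_g ∝ 1/f ∝ 1/sin φ.
V₂ = V₁ · sin φ₁ / sin φ₂ = 17.5 × sin 61° / sin 19°
V₂ = 17.5 × 0.8746/0.3256 = 47 knots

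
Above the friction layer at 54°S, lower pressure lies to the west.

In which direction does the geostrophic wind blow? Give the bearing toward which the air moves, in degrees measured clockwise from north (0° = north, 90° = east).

180°

The pressure-gradient force points toward the west (bearing 270°).
Geostrophic balance: in the Southern Hemisphere the Coriolis force deflects motion to the left, so the geostrophic wind blows 90° to the left of the pressure-gradient force (low pressure on the right).
Rotating 270° by 90° counterclockwise gives 180° — the wind blows toward the south.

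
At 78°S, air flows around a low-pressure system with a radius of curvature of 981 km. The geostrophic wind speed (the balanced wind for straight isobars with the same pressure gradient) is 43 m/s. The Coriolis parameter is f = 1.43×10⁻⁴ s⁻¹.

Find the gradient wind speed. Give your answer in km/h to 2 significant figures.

120 km/h

Around a low, centrifugal force acts outward with Coriolis, so pressure-gradient force balances both:
(1/ρ)|∂P/∂n| = fV + V²/R  →  V² + fR·V − fR·V_g = 0
With fR = 1.43×10⁻⁴ × 981×10³ m = 140 m/s:
V = [−fR + √((fR)² + 4 fR V_g)]/2 = [−140 + √(140² + 4×140×43)]/2 = 34.5 m/s
Subgeostrophic (V < V_g = 43 m/s), as expected around a low.
Converting: 34.5 m/s × 3.6 = 120 km/h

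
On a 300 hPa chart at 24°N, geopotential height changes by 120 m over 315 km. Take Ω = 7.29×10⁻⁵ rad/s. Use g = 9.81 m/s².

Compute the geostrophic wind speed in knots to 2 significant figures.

120 knots

Coriolis parameter at 24°N:
f = 2Ω sin φ = 2 × 7.29×10⁻⁵ × sin 24° = 5.93×10⁻⁵ s⁻¹
Height gradient: |∂Z/∂n| = 120 m / 315000 m = 3.81×10⁻⁴
On a pressure surface, geostrophic balance gives V_g = (g/f)|∂Z/∂n|:
V_g = 9.81 × 3.81×10⁻⁴ / 5.93×10⁻⁵ = 63.0 m/s
Converting: 63.0 m/s × 1.944 = 120 knots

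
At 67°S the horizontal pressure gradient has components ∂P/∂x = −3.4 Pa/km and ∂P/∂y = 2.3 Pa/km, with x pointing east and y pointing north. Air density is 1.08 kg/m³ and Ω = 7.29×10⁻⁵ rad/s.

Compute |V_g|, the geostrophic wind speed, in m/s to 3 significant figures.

Coriolis parameter at 67°S:
f = 2Ω sin φ = 2 × 7.29×10⁻⁵ × sin 67° = 1.34×10⁻⁴ s⁻¹
In the Southern Hemisphere f is negative: f = −1.34×10⁻⁴ s⁻¹.
Component geostrophic relations (x east, y north):
u_g = −(1/(fρ)) ∂P/∂y,  v_g = (1/(fρ)) ∂P/∂x
u_g = −(2.3×10⁻³)/(−1.34×10⁻⁴ × 1.08) = 15.9 m/s;  v_g = (−3.4×10⁻³)/(−1.34×10⁻⁴ × 1.08) = 23.5 m/s
|V_g| = √(u_g² + v_g²) = 28.3 m/s

28.3 m/s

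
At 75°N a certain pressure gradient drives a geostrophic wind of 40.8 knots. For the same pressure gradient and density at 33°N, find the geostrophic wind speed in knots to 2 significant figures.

72 knots

With the same pressure gradient and density, V_g ∝ 1/f ∝ 1/sin φ.
V₂ = V₁ · sin φ₁ / sin φ₂ = 40.8 × sin 75° / sin 33°
V₂ = 40.8 × 0.9659/0.5446 = 72 knots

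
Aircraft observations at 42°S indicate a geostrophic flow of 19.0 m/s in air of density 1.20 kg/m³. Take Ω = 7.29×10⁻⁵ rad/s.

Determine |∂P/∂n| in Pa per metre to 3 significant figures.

2.22×10⁻³ Pa/m

Coriolis parameter at 42°S:
f = 2Ω sin φ = 2 × 7.29×10⁻⁵ × sin 42° = 9.76×10⁻⁵ s⁻¹
Geostrophic balance rearranged: |∂P/∂n| = f ρ V_g
|∂P/∂n| = 9.76×10⁻⁵ × 1.20 × 19.0 = 2.22×10⁻³ Pa/m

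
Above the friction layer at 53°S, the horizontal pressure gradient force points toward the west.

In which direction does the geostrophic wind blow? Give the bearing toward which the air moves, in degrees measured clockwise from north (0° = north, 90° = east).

180°

The pressure-gradient force points toward the west (bearing 270°).
Geostrophic balance: in the Southern Hemisphere the Coriolis force deflects motion to the left, so the geostrophic wind blows 90° to the left of the pressure-gradient force (low pressure on the right).
Rotating 270° by 90° counterclockwise gives 180° — the wind blows toward the south.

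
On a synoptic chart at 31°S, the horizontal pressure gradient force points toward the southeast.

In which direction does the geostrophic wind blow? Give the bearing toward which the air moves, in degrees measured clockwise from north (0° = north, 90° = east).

045°

The pressure-gradient force points toward the southeast (bearing 135°).
Geostrophic balance: in the Southern Hemisphere the Coriolis force deflects motion to the left, so the geostrophic wind blows 90° to the left of the pressure-gradient force (low pressure on the right).
Rotating 135° by 90° counterclockwise gives 045° — the wind blows toward the northeast.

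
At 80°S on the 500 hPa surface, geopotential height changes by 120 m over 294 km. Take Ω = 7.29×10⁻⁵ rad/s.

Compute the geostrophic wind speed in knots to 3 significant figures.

54.2 knots

Coriolis parameter at 80°S:
f = 2Ω sin φ = 2 × 7.29×10⁻⁵ × sin 80° = 1.44×10⁻⁴ s⁻¹
Height gradient: |∂Z/∂n| = 120 m / 294000 m = 4.08×10⁻⁴
On a pressure surface, geostrophic balance gives V_g = (g/f)|∂Z/∂n|:
V_g = 9.81 × 4.08×10⁻⁴ / 1.44×10⁻⁴ = 27.9 m/s
Converting: 27.9 m/s × 1.944 = 54.2 knots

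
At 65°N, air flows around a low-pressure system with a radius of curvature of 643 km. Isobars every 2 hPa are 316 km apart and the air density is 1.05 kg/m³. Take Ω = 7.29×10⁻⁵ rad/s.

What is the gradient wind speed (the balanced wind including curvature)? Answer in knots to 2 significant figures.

8.4 knots

Coriolis parameter at 65°N:
f = 2Ω sin φ = 2 × 7.29×10⁻⁵ × sin 65° = 1.32×10⁻⁴ s⁻¹
Pressure gradient: |∂P/∂n| = 200 Pa / 316000 m = 6.33×10⁻⁴ Pa/m
Geostrophic speed: V_g = |∂P/∂n|/(fρ) = 6.33×10⁻⁴/(1.32×10⁻⁴ × 1.05) = 4.56 m/s
Around a low, centrifugal force acts outward with Coriolis, so pressure-gradient force balances both:
(1/ρ)|∂P/∂n| = fV + V²/R  →  V² + fR·V − fR·V_g = 0
With fR = 1.32×10⁻⁴ × 643×10³ m = 85.0 m/s:
V = [−fR + √((fR)² + 4 fR V_g)]/2 = [−85.0 + √(85.0² + 4×85.0×4.56)]/2 = 4.34 m/s
Subgeostrophic (V < V_g = 4.56 m/s), as expected around a low.
Converting: 4.34 m/s × 1.944 = 8.4 knots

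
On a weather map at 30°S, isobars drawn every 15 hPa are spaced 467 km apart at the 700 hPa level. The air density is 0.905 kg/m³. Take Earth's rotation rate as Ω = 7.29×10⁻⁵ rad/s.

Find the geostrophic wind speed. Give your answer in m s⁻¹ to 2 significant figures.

49 m s⁻¹

Coriolis parameter at 30°S:
f = 2Ω sin φ = 2 × 7.29×10⁻⁵ × sin 30° = 7.29×10⁻⁵ s⁻¹
Pressure gradient: |∂P/∂n| = 1500 Pa / 467000 m = 3.21×10⁻³ Pa/m
Geostrophic balance (pressure-gradient force = Coriolis force):
V_g = (1/(fρ)) |∂P/∂n| = 3.21×10⁻³ / (7.29×10⁻⁵ × 0.905) = 48.7 m/s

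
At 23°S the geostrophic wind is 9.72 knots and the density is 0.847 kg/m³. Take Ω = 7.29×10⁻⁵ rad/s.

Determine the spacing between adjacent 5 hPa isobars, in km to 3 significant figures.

Coriolis parameter at 23°S:
f = 2Ω sin φ = 2 × 7.29×10⁻⁵ × sin 23° = 5.70×10⁻⁵ s⁻¹
Wind speed in SI: 9.72 knots = 5.00 m/s
Geostrophic balance rearranged: |∂P/∂n| = f ρ V_g
|∂P/∂n| = 5.70×10⁻⁵ × 0.847 × 5.00 = 2.41×10⁻⁴ Pa/m
Isobar spacing: Δn = ΔP/|∂P/∂n| = 500 Pa / 2.41×10⁻⁴ Pa/m = 2072272 m ≈ 2070 km

2070 km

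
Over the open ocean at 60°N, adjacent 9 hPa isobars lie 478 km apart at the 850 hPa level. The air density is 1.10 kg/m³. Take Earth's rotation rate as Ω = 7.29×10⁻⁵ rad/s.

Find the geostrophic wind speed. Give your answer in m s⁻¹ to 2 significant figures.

14 m s⁻¹

Coriolis parameter at 60°N:
f = 2Ω sin φ = 2 × 7.29×10⁻⁵ × sin 60° = 1.26×10⁻⁴ s⁻¹
Pressure gradient: |∂P/∂n| = 900 Pa / 478000 m = 1.88×10⁻³ Pa/m
Geostrophic balance (pressure-gradient force = Coriolis force):
V_g = (1/(fρ)) |∂P/∂n| = 1.88×10⁻³ / (1.26×10⁻⁴ × 1.10) = 13.6 m/s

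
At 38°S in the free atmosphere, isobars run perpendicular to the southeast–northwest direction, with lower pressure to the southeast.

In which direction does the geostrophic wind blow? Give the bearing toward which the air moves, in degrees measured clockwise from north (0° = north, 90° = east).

The pressure-gradient force points toward the southeast (bearing 135°).
Geostrophic balance: in the Southern Hemisphere the Coriolis force deflects motion to the left, so the geostrophic wind blows 90° to the left of the pressure-gradient force (low pressure on the right).
Rotating 135° by 90° counterclockwise gives 045° — the wind blows toward the northeast.

045°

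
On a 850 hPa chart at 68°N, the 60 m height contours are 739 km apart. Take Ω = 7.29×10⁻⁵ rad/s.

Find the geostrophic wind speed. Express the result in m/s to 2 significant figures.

Coriolis parameter at 68°N:
f = 2Ω sin φ = 2 × 7.29×10⁻⁵ × sin 68° = 1.35×10⁻⁴ s⁻¹
Height gradient: |∂Z/∂n| = 60 m / 739000 m = 8.12×10⁻⁵
On a pressure surface, geostrophic balance gives V_g = (g/f)|∂Z/∂n|:
V_g = 9.81 × 8.12×10⁻⁵ / 1.35×10⁻⁴ = 5.89 m/s

5.9 m/s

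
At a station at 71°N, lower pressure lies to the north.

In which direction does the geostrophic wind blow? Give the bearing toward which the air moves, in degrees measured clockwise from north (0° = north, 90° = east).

090°

The pressure-gradient force points toward the north (bearing 000°).
Geostrophic balance: in the Northern Hemisphere the Coriolis force deflects motion to the right, so the geostrophic wind blows 90° to the right of the pressure-gradient force (low pressure on the left).
Rotating 000° by 90° clockwise gives 090° — the wind blows toward the east.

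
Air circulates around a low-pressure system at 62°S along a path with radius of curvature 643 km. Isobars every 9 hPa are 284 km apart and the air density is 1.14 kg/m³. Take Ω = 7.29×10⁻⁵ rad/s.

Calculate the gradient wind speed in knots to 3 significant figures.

Coriolis parameter at 62°S:
f = 2Ω sin φ = 2 × 7.29×10⁻⁵ × sin 62° = 1.29×10⁻⁴ s⁻¹
Pressure gradient: |∂P/∂n| = 900 Pa / 284000 m = 3.17×10⁻³ Pa/m
Geostrophic speed: V_g = |∂P/∂n|/(fρ) = 3.17×10⁻³/(1.29×10⁻⁴ × 1.14) = 21.6 m/s
Around a low, centrifugal force acts outward with Coriolis, so pressure-gradient force balances both:
(1/ρ)|∂P/∂n| = fV + V²/R  →  V² + fR·V − fR·V_g = 0
With fR = 1.29×10⁻⁴ × 643×10³ m = 82.8 m/s:
V = [−fR + √((fR)² + 4 fR V_g)]/2 = [−82.8 + √(82.8² + 4×82.8×21.6)]/2 = 17.8 m/s
Subgeostrophic (V < V_g = 21.6 m/s), as expected around a low.
Converting: 17.8 m/s × 1.944 = 34.6 knots

34.6 knots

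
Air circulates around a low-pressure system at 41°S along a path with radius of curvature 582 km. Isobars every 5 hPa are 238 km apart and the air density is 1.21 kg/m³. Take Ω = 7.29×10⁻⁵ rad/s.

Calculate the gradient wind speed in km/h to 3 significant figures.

51.9 km/h

Coriolis parameter at 41°S:
f = 2Ω sin φ = 2 × 7.29×10⁻⁵ × sin 41° = 9.57×10⁻⁵ s⁻¹
Pressure gradient: |∂P/∂n| = 500 Pa / 238000 m = 2.10×10⁻³ Pa/m
Geostrophic speed: V_g = |∂P/∂n|/(fρ) = 2.10×10⁻³/(9.57×10⁻⁵ × 1.21) = 18.2 m/s
Around a low, centrifugal force acts outward with Coriolis, so pressure-gradient force balances both:
(1/ρ)|∂P/∂n| = fV + V²/R  →  V² + fR·V − fR·V_g = 0
With fR = 9.57×10⁻⁵ × 582×10³ m = 55.7 m/s:
V = [−fR + √((fR)² + 4 fR V_g)]/2 = [−55.7 + √(55.7² + 4×55.7×18.2)]/2 = 14.4 m/s
Subgeostrophic (V < V_g = 18.2 m/s), as expected around a low.
Converting: 14.4 m/s × 3.6 = 51.9 km/h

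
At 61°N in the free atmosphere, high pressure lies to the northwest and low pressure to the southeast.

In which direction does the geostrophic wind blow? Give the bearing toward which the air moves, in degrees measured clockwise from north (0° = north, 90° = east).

The pressure-gradient force points toward the southeast (bearing 135°).
Geostrophic balance: in the Northern Hemisphere the Coriolis force deflects motion to the right, so the geostrophic wind blows 90° to the right of the pressure-gradient force (low pressure on the left).
Rotating 135° by 90° clockwise gives 225° — the wind blows toward the southwest.

225°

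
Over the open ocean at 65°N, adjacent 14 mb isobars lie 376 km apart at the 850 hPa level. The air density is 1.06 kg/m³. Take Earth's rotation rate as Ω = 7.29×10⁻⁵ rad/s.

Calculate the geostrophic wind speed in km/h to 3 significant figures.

Coriolis parameter at 65°N:
f = 2Ω sin φ = 2 × 7.29×10⁻⁵ × sin 65° = 1.32×10⁻⁴ s⁻¹
Pressure gradient: |∂P/∂n| = 1400 Pa / 376000 m = 3.72×10⁻³ Pa/m
Geostrophic balance (pressure-gradient force = Coriolis force):
V_g = (1/(fρ)) |∂P/∂n| = 3.72×10⁻³ / (1.32×10⁻⁴ × 1.06) = 26.6 m/s
Converting: 26.6 m/s × 3.6 = 95.7 km/h

95.7 km/h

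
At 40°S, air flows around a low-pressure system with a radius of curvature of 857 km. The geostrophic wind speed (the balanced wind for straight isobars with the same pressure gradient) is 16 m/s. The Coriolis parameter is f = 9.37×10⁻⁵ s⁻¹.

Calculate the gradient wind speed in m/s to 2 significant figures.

14 m/s

Around a low, centrifugal force acts outward with Coriolis, so pressure-gradient force balances both:
(1/ρ)|∂P/∂n| = fV + V²/R  →  V² + fR·V − fR·V_g = 0
With fR = 9.37×10⁻⁵ × 857×10³ m = 80.3 m/s:
V = [−fR + √((fR)² + 4 fR V_g)]/2 = [−80.3 + √(80.3² + 4×80.3×16)]/2 = 13.7 m/s
Subgeostrophic (V < V_g = 16 m/s), as expected around a low.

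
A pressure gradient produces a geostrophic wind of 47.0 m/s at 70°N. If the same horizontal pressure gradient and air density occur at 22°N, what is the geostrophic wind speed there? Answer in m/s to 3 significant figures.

With the same pressure gradient and density, V_g ∝ 1/f ∝ 1/sin φ.
V₂ = V₁ · sin φ₁ / sin φ₂ = 47.0 × sin 70° / sin 22°
V₂ = 47.0 × 0.9397/0.3746 = 118 m/s

118 m/s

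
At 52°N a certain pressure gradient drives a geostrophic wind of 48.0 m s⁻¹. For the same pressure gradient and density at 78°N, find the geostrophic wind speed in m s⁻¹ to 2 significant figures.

With the same pressure gradient and density, V_g ∝ 1/f ∝ 1/sin φ.
V₂ = V₁ · sin φ₁ / sin φ₂ = 48.0 × sin 52° / sin 78°
V₂ = 48.0 × 0.7880/0.9781 = 39 m s⁻¹

39 m s⁻¹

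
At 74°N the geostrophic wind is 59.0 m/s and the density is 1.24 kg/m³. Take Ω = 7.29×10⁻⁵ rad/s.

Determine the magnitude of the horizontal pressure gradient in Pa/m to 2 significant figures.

1.0×10⁻² Pa/m

Coriolis parameter at 74°N:
f = 2Ω sin φ = 2 × 7.29×10⁻⁵ × sin 74° = 1.40×10⁻⁴ s⁻¹
Geostrophic balance rearranged: |∂P/∂n| = f ρ V_g
|∂P/∂n| = 1.40×10⁻⁴ × 1.24 × 59.0 = 1.03×10⁻² Pa/m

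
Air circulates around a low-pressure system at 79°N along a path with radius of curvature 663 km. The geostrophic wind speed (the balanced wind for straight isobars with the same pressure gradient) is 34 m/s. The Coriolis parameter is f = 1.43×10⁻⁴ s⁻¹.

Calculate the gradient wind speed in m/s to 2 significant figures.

27 m/s

Around a low, centrifugal force acts outward with Coriolis, so pressure-gradient force balances both:
(1/ρ)|∂P/∂n| = fV + V²/R  →  V² + fR·V − fR·V_g = 0
With fR = 1.43×10⁻⁴ × 663×10³ m = 94.8 m/s:
V = [−fR + √((fR)² + 4 fR V_g)]/2 = [−94.8 + √(94.8² + 4×94.8×34)]/2 = 26.6 m/s
Subgeostrophic (V < V_g = 34 m/s), as expected around a low.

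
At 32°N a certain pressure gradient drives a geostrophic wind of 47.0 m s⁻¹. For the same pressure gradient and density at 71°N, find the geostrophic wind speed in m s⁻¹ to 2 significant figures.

26 m s⁻¹

With the same pressure gradient and density, V_g ∝ 1/f ∝ 1/sin φ.
V₂ = V₁ · sin φ₁ / sin φ₂ = 47.0 × sin 32° / sin 71°
V₂ = 47.0 × 0.5299/0.9455 = 26 m s⁻¹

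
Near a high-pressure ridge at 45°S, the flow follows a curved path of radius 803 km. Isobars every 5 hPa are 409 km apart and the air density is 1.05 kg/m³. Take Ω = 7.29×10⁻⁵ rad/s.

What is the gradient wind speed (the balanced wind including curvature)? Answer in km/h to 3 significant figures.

Coriolis parameter at 45°S:
f = 2Ω sin φ = 2 × 7.29×10⁻⁵ × sin 45° = 1.03×10⁻⁴ s⁻¹
Pressure gradient: |∂P/∂n| = 500 Pa / 409000 m = 1.22×10⁻³ Pa/m
Geostrophic speed: V_g = |∂P/∂n|/(fρ) = 1.22×10⁻³/(1.03×10⁻⁴ × 1.05) = 11.3 m/s
Around a high, pressure-gradient force acts outward with centrifugal, so Coriolis balances both:
fV = (1/ρ)|∂P/∂n| + V²/R  →  V² − fR·V + fR·V_g = 0
With fR = 1.03×10⁻⁴ × 803×10³ m = 82.8 m/s:
V = [fR − √((fR)² − 4 fR V_g)]/2 = [82.8 − √(82.8² − 4×82.8×11.3)]/2 = 13.5 m/s
Supergeostrophic (V > V_g = 11.3 m/s), as expected around a high.
Converting: 13.5 m/s × 3.6 = 48.6 km/h

48.6 km/h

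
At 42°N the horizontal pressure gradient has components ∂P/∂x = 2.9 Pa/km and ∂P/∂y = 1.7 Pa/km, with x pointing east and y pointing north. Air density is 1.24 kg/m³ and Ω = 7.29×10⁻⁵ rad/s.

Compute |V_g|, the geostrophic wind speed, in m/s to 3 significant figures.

27.8 m/s

Coriolis parameter at 42°N:
f = 2Ω sin φ = 2 × 7.29×10⁻⁵ × sin 42° = 9.76×10⁻⁵ s⁻¹
Component geostrophic relations (x east, y north):
u_g = −(1/(fρ)) ∂P/∂y,  v_g = (1/(fρ)) ∂P/∂x
u_g = −(1.7×10⁻³)/(9.76×10⁻⁵ × 1.24) = −14.1 m/s;  v_g = (2.9×10⁻³)/(9.76×10⁻⁵ × 1.24) = 24.0 m/s
|V_g| = √(u_g² + v_g²) = 27.8 m/s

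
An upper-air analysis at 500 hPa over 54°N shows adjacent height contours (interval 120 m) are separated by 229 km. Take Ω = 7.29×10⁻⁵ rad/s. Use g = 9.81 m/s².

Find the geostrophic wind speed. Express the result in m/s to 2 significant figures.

Coriolis parameter at 54°N:
f = 2Ω sin φ = 2 × 7.29×10⁻⁵ × sin 54° = 1.18×10⁻⁴ s⁻¹
Height gradient: |∂Z/∂n| = 120 m / 229000 m = 5.24×10⁻⁴
On a pressure surface, geostrophic balance gives V_g = (g/f)|∂Z/∂n|:
V_g = 9.81 × 5.24×10⁻⁴ / 1.18×10⁻⁴ = 43.6 m/s

44 m/s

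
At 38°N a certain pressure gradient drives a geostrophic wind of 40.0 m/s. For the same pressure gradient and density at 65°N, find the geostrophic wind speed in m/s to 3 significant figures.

27.2 m/s

With the same pressure gradient and density, V_g ∝ 1/f ∝ 1/sin φ.
V₂ = V₁ · sin φ₁ / sin φ₂ = 40.0 × sin 38° / sin 65°
V₂ = 40.0 × 0.6157/0.9063 = 27.2 m/s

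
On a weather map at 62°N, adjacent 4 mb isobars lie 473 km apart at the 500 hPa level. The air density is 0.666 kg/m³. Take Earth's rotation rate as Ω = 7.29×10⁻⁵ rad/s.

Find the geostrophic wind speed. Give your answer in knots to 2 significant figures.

Coriolis parameter at 62°N:
f = 2Ω sin φ = 2 × 7.29×10⁻⁵ × sin 62° = 1.29×10⁻⁴ s⁻¹
Pressure gradient: |∂P/∂n| = 400 Pa / 473000 m = 8.46×10⁻⁴ Pa/m
Geostrophic balance (pressure-gradient force = Coriolis force):
V_g = (1/(fρ)) |∂P/∂n| = 8.46×10⁻⁴ / (1.29×10⁻⁴ × 0.666) = 9.86 m/s
Converting: 9.86 m/s × 1.944 = 19 knots

19 knots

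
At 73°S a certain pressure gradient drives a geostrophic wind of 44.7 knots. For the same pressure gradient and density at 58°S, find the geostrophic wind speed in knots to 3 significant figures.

50.4 knots

With the same pressure gradient and density, V_g ∝ 1/f ∝ 1/sin φ.
V₂ = V₁ · sin φ₁ / sin φ₂ = 44.7 × sin 73° / sin 58°
V₂ = 44.7 × 0.9563/0.8480 = 50.4 knots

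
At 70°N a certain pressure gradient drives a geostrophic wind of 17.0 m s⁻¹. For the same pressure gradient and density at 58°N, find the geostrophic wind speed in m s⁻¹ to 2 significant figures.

19 m s⁻¹

With the same pressure gradient and density, V_g ∝ 1/f ∝ 1/sin φ.
V₂ = V₁ · sin φ₁ / sin φ₂ = 17.0 × sin 70° / sin 58°
V₂ = 17.0 × 0.9397/0.8480 = 19 m s⁻¹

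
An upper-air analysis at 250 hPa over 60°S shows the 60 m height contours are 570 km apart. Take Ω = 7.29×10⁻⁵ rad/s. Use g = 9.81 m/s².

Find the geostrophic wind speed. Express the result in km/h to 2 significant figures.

Coriolis parameter at 60°S:
f = 2Ω sin φ = 2 × 7.29×10⁻⁵ × sin 60° = 1.26×10⁻⁴ s⁻¹
Height gradient: |∂Z/∂n| = 60 m / 570000 m = 1.05×10⁻⁴
On a pressure surface, geostrophic balance gives V_g = (g/f)|∂Z/∂n|:
V_g = 9.81 × 1.05×10⁻⁴ / 1.26×10⁻⁴ = 8.18 m/s
Converting: 8.18 m/s × 3.6 = 29 km/h

29 km/h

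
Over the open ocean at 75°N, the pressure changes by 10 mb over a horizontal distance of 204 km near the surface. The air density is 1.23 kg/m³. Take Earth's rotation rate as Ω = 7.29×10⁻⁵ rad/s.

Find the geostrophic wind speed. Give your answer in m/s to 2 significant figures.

28 m/s

Coriolis parameter at 75°N:
f = 2Ω sin φ = 2 × 7.29×10⁻⁵ × sin 75° = 1.41×10⁻⁴ s⁻¹
Pressure gradient: |∂P/∂n| = 1000 Pa / 204000 m = 4.90×10⁻³ Pa/m
Geostrophic balance (pressure-gradient force = Coriolis force):
V_g = (1/(fρ)) |∂P/∂n| = 4.90×10⁻³ / (1.41×10⁻⁴ × 1.23) = 28.3 m/s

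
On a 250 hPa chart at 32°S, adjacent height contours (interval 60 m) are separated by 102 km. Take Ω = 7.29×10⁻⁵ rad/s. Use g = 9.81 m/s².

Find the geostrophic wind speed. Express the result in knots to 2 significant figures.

150 knots

Coriolis parameter at 32°S:
f = 2Ω sin φ = 2 × 7.29×10⁻⁵ × sin 32° = 7.73×10⁻⁵ s⁻¹
Height gradient: |∂Z/∂n| = 60 m / 102000 m = 5.88×10⁻⁴
On a pressure surface, geostrophic balance gives V_g = (g/f)|∂Z/∂n|:
V_g = 9.81 × 5.88×10⁻⁴ / 7.73×10⁻⁵ = 74.7 m/s
Converting: 74.7 m/s × 1.944 = 150 knots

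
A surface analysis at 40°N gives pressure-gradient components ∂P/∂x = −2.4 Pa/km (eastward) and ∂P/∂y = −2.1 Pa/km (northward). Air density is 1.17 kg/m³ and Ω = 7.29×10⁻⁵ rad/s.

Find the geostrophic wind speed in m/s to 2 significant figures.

Coriolis parameter at 40°N:
f = 2Ω sin φ = 2 × 7.29×10⁻⁵ × sin 40° = 9.37×10⁻⁵ s⁻¹
Component geostrophic relations (x east, y north):
u_g = −(1/(fρ)) ∂P/∂y,  v_g = (1/(fρ)) ∂P/∂x
u_g = −(−2.1×10⁻³)/(9.37×10⁻⁵ × 1.17) = 19.2 m/s;  v_g = (−2.4×10⁻³)/(9.37×10⁻⁵ × 1.17) = −21.9 m/s
|V_g| = √(u_g² + v_g²) = 29.1 m/s

29 m/s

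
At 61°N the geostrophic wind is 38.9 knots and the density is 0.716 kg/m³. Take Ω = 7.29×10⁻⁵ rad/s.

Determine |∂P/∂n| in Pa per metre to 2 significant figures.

Coriolis parameter at 61°N:
f = 2Ω sin φ = 2 × 7.29×10⁻⁵ × sin 61° = 1.28×10⁻⁴ s⁻¹
Wind speed in SI: 38.9 knots = 20.0 m/s
Geostrophic balance rearranged: |∂P/∂n| = f ρ V_g
|∂P/∂n| = 1.28×10⁻⁴ × 0.716 × 20.0 = 1.83×10⁻³ Pa/m

1.8×10⁻³ Pa/m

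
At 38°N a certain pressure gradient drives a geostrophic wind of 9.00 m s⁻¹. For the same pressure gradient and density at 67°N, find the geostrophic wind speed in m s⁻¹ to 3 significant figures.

6.02 m s⁻¹

With the same pressure gradient and density, V_g ∝ 1/f ∝ 1/sin φ.
V₂ = V₁ · sin φ₁ / sin φ₂ = 9.00 × sin 38° / sin 67°
V₂ = 9.00 × 0.6157/0.9205 = 6.02 m s⁻¹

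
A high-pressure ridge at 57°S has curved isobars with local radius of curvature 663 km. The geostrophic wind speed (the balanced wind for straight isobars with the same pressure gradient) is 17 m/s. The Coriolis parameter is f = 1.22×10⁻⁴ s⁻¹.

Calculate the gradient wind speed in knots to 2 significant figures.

Around a high, pressure-gradient force acts outward with centrifugal, so Coriolis balances both:
fV = (1/ρ)|∂P/∂n| + V²/R  →  V² − fR·V + fR·V_g = 0
With fR = 1.22×10⁻⁴ × 663×10³ m = 80.9 m/s:
V = [fR − √((fR)² − 4 fR V_g)]/2 = [80.9 − √(80.9² − 4×80.9×17)]/2 = 24.3 m/s
Supergeostrophic (V > V_g = 17 m/s), as expected around a high.
Converting: 24.3 m/s × 1.944 = 47 knots

47 knots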